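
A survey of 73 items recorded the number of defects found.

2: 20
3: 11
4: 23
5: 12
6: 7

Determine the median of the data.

Cumulative frequencies: 20, 31, 54, 66, 73
n = 73, so the median is the value in position (n+1)/2 = 37.
Position 37 falls at value 4.

4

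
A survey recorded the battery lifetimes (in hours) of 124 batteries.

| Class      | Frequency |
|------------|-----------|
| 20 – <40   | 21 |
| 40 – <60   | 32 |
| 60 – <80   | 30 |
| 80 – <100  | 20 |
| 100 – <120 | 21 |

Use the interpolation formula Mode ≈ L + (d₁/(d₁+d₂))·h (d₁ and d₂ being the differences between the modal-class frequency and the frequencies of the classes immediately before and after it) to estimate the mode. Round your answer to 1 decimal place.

56.9

Modal class: 40 – <60 (highest frequency 32).
d₁ = 32 − 21 = 11, d₂ = 32 − 30 = 2
Mode ≈ 40 + (11/(11+2)) × 20 = 40 + 16.9231 = 56.9231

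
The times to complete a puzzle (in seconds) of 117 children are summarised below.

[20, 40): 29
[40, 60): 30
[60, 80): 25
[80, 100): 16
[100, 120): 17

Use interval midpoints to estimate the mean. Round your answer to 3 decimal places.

63.504

Midpoints: 30, 50, 70, 90, 110
Σfm = 29×30 + 30×50 + 25×70 + 16×90 + 17×110 = 7430
n = Σf = 117
Mean = 7430 / 117 = 63.5043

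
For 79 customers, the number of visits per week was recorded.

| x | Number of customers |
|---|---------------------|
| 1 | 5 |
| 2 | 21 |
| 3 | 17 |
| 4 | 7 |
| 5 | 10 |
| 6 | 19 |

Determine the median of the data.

3

Cumulative frequencies: 5, 26, 43, 50, 60, 79
n = 79, so the median is the value in position (n+1)/2 = 40.
Position 40 falls at value 3.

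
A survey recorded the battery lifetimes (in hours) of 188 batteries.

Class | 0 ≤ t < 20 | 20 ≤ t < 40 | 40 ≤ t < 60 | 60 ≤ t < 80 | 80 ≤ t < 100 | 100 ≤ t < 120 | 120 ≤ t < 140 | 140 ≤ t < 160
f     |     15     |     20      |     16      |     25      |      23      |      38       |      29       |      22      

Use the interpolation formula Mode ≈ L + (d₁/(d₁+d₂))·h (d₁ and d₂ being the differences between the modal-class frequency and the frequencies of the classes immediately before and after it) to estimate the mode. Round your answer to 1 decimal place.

Modal class: 100 ≤ t < 120 (highest frequency 38).
d₁ = 38 − 23 = 15, d₂ = 38 − 29 = 9
Mode ≈ 100 + (15/(15+9)) × 20 = 100 + 12.5000 = 112.5000

112.5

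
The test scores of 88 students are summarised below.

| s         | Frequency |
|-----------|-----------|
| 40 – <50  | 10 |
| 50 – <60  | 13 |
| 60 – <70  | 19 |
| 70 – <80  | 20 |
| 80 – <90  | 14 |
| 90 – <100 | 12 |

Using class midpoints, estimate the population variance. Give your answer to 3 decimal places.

235.731

Midpoints: 45, 55, 65, 75, 85, 95
n = 88, Σfm = 6230, mean = 70.7955
Σfm² = 461800
Σf(m − x̄)² = Σfm² − (Σfm)²/n = 461800 − 6230²/88 = 20744.3182
Population variance = 20744.3182 / 88 = 235.7309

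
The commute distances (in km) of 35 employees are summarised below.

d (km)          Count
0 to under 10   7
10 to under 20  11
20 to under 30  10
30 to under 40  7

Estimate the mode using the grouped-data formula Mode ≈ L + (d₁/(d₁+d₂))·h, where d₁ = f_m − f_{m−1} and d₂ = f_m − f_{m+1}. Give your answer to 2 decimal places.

Modal class: 10 to under 20 (highest frequency 11).
d₁ = 11 − 7 = 4, d₂ = 11 − 10 = 1
Mode ≈ 10 + (4/(4+1)) × 10 = 10 + 8.0000 = 18.0000

18.00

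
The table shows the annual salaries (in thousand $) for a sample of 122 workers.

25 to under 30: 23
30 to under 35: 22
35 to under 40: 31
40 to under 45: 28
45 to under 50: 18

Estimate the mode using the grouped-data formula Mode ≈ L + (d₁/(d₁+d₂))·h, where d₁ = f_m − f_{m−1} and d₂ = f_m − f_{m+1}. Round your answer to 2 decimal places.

38.75

Modal class: 35 to under 40 (highest frequency 31).
d₁ = 31 − 22 = 9, d₂ = 31 − 28 = 3
Mode ≈ 35 + (9/(9+3)) × 5 = 35 + 3.7500 = 38.7500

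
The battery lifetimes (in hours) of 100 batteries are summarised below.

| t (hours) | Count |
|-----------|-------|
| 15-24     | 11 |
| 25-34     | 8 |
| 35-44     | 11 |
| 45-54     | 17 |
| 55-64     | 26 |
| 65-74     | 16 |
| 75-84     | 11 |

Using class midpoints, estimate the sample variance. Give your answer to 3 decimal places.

Midpoints: 19.5, 29.5, 39.5, 49.5, 59.5, 69.5, 79.5
n = 100, Σfm = 5260, mean = 52.6000
Σfm² = 308815
Σf(m − x̄)² = Σfm² − (Σfm)²/n = 308815 − 5260²/100 = 32139.0000
Sample variance = 32139.0000 / 99 = 324.6364

324.636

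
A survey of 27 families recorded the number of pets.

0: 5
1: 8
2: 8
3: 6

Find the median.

2

Cumulative frequencies: 5, 13, 21, 27
n = 27, so the median is the value in position (n+1)/2 = 14.
Position 14 falls at value 2.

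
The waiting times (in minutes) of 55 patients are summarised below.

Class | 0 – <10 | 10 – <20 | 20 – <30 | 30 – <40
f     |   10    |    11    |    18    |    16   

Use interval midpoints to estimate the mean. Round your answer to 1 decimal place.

22.3

Midpoints: 5, 15, 25, 35
Σfm = 10×5 + 11×15 + 18×25 + 16×35 = 1225
n = Σf = 55
Mean = 1225 / 55 = 22.2727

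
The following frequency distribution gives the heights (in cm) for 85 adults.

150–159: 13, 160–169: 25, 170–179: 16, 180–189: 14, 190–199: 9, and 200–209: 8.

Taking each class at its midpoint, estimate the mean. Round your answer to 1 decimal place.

175.1

Midpoints: 154.5, 164.5, 174.5, 184.5, 194.5, 204.5
Σfm = 13×154.5 + 25×164.5 + 16×174.5 + 14×184.5 + 9×194.5 + 8×204.5 = 14882.5
n = Σf = 85
Mean = 14882.5 / 85 = 175.0882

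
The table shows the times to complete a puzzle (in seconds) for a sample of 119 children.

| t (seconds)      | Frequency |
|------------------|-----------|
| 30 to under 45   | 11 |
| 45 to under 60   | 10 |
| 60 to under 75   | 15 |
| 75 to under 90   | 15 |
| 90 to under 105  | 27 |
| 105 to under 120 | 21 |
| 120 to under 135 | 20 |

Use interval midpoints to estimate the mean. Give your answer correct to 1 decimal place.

90.2

Midpoints: 37.5, 52.5, 67.5, 82.5, 97.5, 112.5, 127.5
Σfm = 11×37.5 + 10×52.5 + 15×67.5 + 15×82.5 + 27×97.5 + 21×112.5 + 20×127.5 = 10732.5
n = Σf = 119
Mean = 10732.5 / 119 = 90.1891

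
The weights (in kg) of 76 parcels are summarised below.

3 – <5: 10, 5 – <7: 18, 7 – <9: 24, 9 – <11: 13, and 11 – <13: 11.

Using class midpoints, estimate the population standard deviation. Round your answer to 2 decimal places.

2.46

Midpoints: 4, 6, 8, 10, 12
n = 76, Σfm = 602, mean = 7.9211
Σfm² = 5228
Σf(m − x̄)² = Σfm² − (Σfm)²/n = 5228 − 602²/76 = 459.5263
Population variance = 459.5263 / 76 = 6.0464
Standard deviation = √6.0464 = 2.4589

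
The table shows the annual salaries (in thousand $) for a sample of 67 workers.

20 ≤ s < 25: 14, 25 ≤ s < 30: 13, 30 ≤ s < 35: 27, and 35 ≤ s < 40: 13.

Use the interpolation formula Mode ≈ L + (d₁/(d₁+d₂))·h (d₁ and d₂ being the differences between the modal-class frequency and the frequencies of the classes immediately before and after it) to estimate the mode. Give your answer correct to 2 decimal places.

Modal class: 30 ≤ s < 35 (highest frequency 27).
d₁ = 27 − 13 = 14, d₂ = 27 − 13 = 14
Mode ≈ 30 + (14/(14+14)) × 5 = 30 + 2.5000 = 32.5000

32.50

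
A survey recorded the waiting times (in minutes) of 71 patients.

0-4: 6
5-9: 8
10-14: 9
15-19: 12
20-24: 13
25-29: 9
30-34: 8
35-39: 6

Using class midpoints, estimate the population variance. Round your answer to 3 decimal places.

103.432

Midpoints: 2, 7, 12, 17, 22, 27, 32, 37
n = 71, Σfm = 1387, mean = 19.5352
Σfm² = 34439
Σf(m − x̄)² = Σfm² − (Σfm)²/n = 34439 − 1387²/71 = 7343.6620
Population variance = 7343.6620 / 71 = 103.4319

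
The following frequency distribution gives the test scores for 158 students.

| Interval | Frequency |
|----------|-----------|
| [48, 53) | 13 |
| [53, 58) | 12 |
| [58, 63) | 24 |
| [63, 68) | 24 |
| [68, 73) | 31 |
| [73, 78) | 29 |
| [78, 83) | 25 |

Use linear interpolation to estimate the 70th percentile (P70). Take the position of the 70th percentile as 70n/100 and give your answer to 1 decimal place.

Cumulative frequencies: 13, 25, 49, 73, 104, 133, 158
n = 158; position = 70n/100 = 110.6.
This falls in the class [73, 78): L = 73, F = 104, f = 29, h = 5.
70th percentile ≈ 73 + ((110.6 − 104) / 29) × 5 = 74.1379

74.1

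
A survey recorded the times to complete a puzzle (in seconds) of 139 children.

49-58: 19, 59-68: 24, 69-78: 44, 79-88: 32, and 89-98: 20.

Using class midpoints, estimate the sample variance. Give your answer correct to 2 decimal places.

Midpoints: 53.5, 63.5, 73.5, 83.5, 93.5
n = 139, Σfm = 10316.5, mean = 74.2194
Σfm² = 786812.75
Σf(m − x̄)² = Σfm² − (Σfm)²/n = 786812.75 − 10316.5²/139 = 21128.0576
Sample variance = 21128.0576 / 138 = 153.1019

153.10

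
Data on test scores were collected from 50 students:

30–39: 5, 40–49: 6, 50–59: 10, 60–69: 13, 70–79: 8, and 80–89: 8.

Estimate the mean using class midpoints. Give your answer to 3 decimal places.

Midpoints: 34.5, 44.5, 54.5, 64.5, 74.5, 84.5
Σfm = 5×34.5 + 6×44.5 + 10×54.5 + 13×64.5 + 8×74.5 + 8×84.5 = 3095
n = Σf = 50
Mean = 3095 / 50 = 61.9000

61.900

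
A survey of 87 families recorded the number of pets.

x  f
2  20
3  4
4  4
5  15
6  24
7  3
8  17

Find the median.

Cumulative frequencies: 20, 24, 28, 43, 67, 70, 87
n = 87, so the median is the value in position (n+1)/2 = 44.
Position 44 falls at value 6.

6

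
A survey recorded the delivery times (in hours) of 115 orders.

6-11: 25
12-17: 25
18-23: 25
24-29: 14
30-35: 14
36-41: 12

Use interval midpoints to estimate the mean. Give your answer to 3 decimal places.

20.657

Midpoints: 8.5, 14.5, 20.5, 26.5, 32.5, 38.5
Σfm = 25×8.5 + 25×14.5 + 25×20.5 + 14×26.5 + 14×32.5 + 12×38.5 = 2375.5
n = Σf = 115
Mean = 2375.5 / 115 = 20.6565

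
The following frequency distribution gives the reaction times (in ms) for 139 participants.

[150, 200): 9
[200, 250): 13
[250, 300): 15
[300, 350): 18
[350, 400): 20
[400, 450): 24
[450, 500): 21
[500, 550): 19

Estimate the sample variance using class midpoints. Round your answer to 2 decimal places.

Midpoints: 175, 225, 275, 325, 375, 425, 475, 525
n = 139, Σfm = 52125, mean = 375.0000
Σfm² = 21091875
Σf(m − x̄)² = Σfm² − (Σfm)²/n = 21091875 − 52125²/139 = 1545000.0000
Sample variance = 1545000.0000 / 138 = 11195.6522

11195.65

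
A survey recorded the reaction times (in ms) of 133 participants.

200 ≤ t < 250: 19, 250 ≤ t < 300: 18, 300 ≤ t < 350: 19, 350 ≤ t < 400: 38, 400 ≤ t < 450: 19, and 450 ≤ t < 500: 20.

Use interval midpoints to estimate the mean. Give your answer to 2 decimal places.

355.08

Midpoints: 225, 275, 325, 375, 425, 475
Σfm = 19×225 + 18×275 + 19×325 + 38×375 + 19×425 + 20×475 = 47225
n = Σf = 133
Mean = 47225 / 133 = 355.0752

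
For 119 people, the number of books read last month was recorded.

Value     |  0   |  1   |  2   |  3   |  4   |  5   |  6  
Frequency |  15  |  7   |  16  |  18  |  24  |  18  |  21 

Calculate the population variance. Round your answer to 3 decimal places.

3.736

Values: 0, 1, 2, 3, 4, 5, 6
n = 119, Σfx = 405, mean = 3.4034
Σfx² = 1823
Σf(x − x̄)² = Σfx² − (Σfx)²/n = 1823 − 405²/119 = 444.6387
Population variance = 444.6387 / 119 = 3.7365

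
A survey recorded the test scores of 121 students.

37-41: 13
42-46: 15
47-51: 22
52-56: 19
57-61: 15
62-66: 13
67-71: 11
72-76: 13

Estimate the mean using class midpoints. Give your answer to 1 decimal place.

55.4

Midpoints: 39, 44, 49, 54, 59, 64, 69, 74
Σfm = 13×39 + 15×44 + 22×49 + 19×54 + 15×59 + 13×64 + 11×69 + 13×74 = 6709
n = Σf = 121
Mean = 6709 / 121 = 55.4463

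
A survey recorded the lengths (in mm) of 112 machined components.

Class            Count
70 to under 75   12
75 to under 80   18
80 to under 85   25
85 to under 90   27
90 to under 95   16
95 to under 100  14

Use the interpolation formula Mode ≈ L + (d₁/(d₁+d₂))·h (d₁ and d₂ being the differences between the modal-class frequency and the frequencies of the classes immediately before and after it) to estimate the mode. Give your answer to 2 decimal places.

Modal class: 85 to under 90 (highest frequency 27).
d₁ = 27 − 25 = 2, d₂ = 27 − 16 = 11
Mode ≈ 85 + (2/(2+11)) × 5 = 85 + 0.7692 = 85.7692

85.77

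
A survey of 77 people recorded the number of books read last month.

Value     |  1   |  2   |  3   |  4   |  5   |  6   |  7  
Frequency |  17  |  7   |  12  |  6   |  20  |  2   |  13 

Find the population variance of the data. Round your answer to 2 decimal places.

Values: 1, 2, 3, 4, 5, 6, 7
n = 77, Σfx = 294, mean = 3.8182
Σfx² = 1458
Σf(x − x̄)² = Σfx² − (Σfx)²/n = 1458 − 294²/77 = 335.4545
Population variance = 335.4545 / 77 = 4.3566

4.36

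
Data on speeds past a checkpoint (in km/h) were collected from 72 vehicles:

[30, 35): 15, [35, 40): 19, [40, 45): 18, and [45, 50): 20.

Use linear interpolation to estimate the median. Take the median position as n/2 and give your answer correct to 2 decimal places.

40.56

Cumulative frequencies: 15, 34, 52, 72
n = 72; position = n/2 = 36.
This falls in the class [40, 45): L = 40, F = 34, f = 18, h = 5.
Median ≈ 40 + ((36 − 34) / 18) × 5 = 40.5556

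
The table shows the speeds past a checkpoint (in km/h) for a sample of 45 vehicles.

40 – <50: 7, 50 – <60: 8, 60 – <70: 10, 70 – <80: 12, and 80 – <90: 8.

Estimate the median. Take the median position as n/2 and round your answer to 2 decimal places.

Cumulative frequencies: 7, 15, 25, 37, 45
n = 45; position = n/2 = 22.5.
This falls in the class 60 – <70: L = 60, F = 15, f = 10, h = 10.
Median ≈ 60 + ((22.5 − 15) / 10) × 10 = 67.5000

67.50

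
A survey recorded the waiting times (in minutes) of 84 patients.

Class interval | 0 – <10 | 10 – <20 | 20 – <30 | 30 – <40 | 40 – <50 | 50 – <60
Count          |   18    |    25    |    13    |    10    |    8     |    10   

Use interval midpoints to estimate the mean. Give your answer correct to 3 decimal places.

Midpoints: 5, 15, 25, 35, 45, 55
Σfm = 18×5 + 25×15 + 13×25 + 10×35 + 8×45 + 10×55 = 2050
n = Σf = 84
Mean = 2050 / 84 = 24.4048

24.405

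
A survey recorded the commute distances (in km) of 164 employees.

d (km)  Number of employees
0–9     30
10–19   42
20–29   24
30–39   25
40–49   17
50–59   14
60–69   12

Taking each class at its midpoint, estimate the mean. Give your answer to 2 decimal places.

Midpoints: 4.5, 14.5, 24.5, 34.5, 44.5, 54.5, 64.5
Σfm = 30×4.5 + 42×14.5 + 24×24.5 + 25×34.5 + 17×44.5 + 14×54.5 + 12×64.5 = 4488
n = Σf = 164
Mean = 4488 / 164 = 27.3659

27.37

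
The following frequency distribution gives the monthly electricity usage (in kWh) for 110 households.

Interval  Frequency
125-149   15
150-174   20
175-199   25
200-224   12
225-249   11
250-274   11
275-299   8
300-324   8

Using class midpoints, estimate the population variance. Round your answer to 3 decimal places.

2789.721

Midpoints: 137, 162, 187, 212, 237, 262, 287, 312
n = 110, Σfm = 22795, mean = 207.2273
Σfm² = 5030615
Σf(m − x̄)² = Σfm² − (Σfm)²/n = 5030615 − 22795²/110 = 306869.3182
Population variance = 306869.3182 / 110 = 2789.7211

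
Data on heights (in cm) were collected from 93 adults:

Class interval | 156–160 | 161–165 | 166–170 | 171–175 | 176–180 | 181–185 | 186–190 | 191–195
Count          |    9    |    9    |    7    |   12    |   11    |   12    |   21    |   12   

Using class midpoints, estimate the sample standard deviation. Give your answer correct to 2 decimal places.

Midpoints: 158, 163, 168, 173, 178, 183, 188, 193
n = 93, Σfm = 16559, mean = 178.0538
Σfm² = 2960117
Σf(m − x̄)² = Σfm² − (Σfm)²/n = 2960117 − 16559²/93 = 11724.7312
Sample variance = 11724.7312 / 92 = 127.4427
Standard deviation = √127.4427 = 11.2891

11.29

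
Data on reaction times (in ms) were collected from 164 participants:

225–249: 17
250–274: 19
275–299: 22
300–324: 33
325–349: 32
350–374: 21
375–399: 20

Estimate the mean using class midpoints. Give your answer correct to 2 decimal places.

315.51

Midpoints: 237, 262, 287, 312, 337, 362, 387
Σfm = 17×237 + 19×262 + 22×287 + 33×312 + 32×337 + 21×362 + 20×387 = 51743
n = Σf = 164
Mean = 51743 / 164 = 315.5061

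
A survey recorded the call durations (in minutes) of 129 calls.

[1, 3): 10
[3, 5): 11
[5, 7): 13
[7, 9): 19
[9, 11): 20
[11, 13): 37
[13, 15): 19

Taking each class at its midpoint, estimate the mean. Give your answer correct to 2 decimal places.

9.33

Midpoints: 2, 4, 6, 8, 10, 12, 14
Σfm = 10×2 + 11×4 + 13×6 + 19×8 + 20×10 + 37×12 + 19×14 = 1204
n = Σf = 129
Mean = 1204 / 129 = 9.3333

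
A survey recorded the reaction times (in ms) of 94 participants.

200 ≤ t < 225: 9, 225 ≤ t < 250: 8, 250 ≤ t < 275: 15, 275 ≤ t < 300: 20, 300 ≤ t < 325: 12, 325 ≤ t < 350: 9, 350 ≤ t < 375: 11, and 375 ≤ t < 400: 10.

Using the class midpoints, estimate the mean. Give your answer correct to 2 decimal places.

Midpoints: 212.5, 237.5, 262.5, 287.5, 312.5, 337.5, 362.5, 387.5
Σfm = 9×212.5 + 8×237.5 + 15×262.5 + 20×287.5 + 12×312.5 + 9×337.5 + 11×362.5 + 10×387.5 = 28150
n = Σf = 94
Mean = 28150 / 94 = 299.4681

299.47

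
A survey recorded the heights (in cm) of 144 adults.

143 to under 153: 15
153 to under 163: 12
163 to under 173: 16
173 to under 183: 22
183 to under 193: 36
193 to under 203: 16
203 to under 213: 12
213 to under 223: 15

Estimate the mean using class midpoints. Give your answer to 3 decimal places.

183.486

Midpoints: 148, 158, 168, 178, 188, 198, 208, 218
Σfm = 15×148 + 12×158 + 16×168 + 22×178 + 36×188 + 16×198 + 12×208 + 15×218 = 26422
n = Σf = 144
Mean = 26422 / 144 = 183.4861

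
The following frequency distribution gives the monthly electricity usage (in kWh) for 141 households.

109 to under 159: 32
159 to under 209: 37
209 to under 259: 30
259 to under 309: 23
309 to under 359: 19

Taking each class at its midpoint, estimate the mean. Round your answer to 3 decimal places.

Midpoints: 134, 184, 234, 284, 334
Σfm = 32×134 + 37×184 + 30×234 + 23×284 + 19×334 = 30994
n = Σf = 141
Mean = 30994 / 141 = 219.8156

219.816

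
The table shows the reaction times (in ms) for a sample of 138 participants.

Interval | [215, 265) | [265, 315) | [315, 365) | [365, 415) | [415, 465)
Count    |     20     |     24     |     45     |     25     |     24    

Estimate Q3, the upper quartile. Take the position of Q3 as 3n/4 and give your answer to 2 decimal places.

394.00

Cumulative frequencies: 20, 44, 89, 114, 138
n = 138; position = 3n/4 = 103.5.
This falls in the class [365, 415): L = 365, F = 89, f = 25, h = 50.
Upper quartile ≈ 365 + ((103.5 − 89) / 25) × 50 = 394.0000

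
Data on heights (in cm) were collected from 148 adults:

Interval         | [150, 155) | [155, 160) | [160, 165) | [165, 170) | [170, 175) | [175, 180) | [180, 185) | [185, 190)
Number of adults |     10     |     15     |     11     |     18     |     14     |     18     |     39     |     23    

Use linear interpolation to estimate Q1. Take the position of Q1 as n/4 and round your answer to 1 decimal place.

Cumulative frequencies: 10, 25, 36, 54, 68, 86, 125, 148
n = 148; position = n/4 = 37.
This falls in the class [165, 170): L = 165, F = 36, f = 18, h = 5.
Lower quartile ≈ 165 + ((37 − 36) / 18) × 5 = 165.2778

165.3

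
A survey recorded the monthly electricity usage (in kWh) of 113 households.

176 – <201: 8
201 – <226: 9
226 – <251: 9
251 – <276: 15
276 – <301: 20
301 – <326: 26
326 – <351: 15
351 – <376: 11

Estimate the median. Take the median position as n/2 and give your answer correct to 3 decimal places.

Cumulative frequencies: 8, 17, 26, 41, 61, 87, 102, 113
n = 113; position = n/2 = 56.5.
This falls in the class 276 – <301: L = 276, F = 41, f = 20, h = 25.
Median ≈ 276 + ((56.5 − 41) / 20) × 25 = 295.3750

295.375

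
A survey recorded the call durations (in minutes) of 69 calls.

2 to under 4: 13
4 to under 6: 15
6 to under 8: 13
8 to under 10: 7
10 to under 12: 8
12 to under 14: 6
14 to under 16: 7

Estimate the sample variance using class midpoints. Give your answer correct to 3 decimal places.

Midpoints: 3, 5, 7, 9, 11, 13, 15
n = 69, Σfm = 539, mean = 7.8116
Σfm² = 5253
Σf(m − x̄)² = Σfm² − (Σfm)²/n = 5253 − 539²/69 = 1042.5507
Sample variance = 1042.5507 / 68 = 15.3316

15.332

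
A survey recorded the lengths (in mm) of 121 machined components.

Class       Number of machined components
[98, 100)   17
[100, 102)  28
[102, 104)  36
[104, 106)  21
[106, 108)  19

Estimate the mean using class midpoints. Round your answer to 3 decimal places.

Midpoints: 99, 101, 103, 105, 107
Σfm = 17×99 + 28×101 + 36×103 + 21×105 + 19×107 = 12457
n = Σf = 121
Mean = 12457 / 121 = 102.9504

102.950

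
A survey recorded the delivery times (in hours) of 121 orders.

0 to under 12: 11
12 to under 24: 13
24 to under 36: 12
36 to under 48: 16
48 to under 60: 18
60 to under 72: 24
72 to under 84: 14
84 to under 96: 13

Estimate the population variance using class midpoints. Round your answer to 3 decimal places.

Midpoints: 6, 18, 30, 42, 54, 66, 78, 90
n = 121, Σfm = 6150, mean = 50.8264
Σfm² = 391140
Σf(m − x̄)² = Σfm² − (Σfm)²/n = 391140 − 6150²/121 = 78557.3554
Population variance = 78557.3554 / 121 = 649.2343

649.234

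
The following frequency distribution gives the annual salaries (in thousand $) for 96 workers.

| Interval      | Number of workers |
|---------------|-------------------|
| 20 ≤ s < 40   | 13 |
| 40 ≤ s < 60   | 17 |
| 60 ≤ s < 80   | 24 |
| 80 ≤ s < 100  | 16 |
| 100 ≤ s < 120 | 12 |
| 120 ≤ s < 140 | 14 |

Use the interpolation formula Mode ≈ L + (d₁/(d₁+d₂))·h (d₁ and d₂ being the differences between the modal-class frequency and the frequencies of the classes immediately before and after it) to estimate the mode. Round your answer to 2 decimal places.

69.33

Modal class: 60 ≤ s < 80 (highest frequency 24).
d₁ = 24 − 17 = 7, d₂ = 24 − 16 = 8
Mode ≈ 60 + (7/(7+8)) × 20 = 60 + 9.3333 = 69.3333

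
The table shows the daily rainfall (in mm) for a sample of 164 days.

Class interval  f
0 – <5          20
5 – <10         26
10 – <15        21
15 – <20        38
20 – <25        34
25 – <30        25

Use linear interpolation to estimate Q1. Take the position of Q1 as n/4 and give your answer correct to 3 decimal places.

9.038

Cumulative frequencies: 20, 46, 67, 105, 139, 164
n = 164; position = n/4 = 41.
This falls in the class 5 – <10: L = 5, F = 20, f = 26, h = 5.
Lower quartile ≈ 5 + ((41 − 20) / 26) × 5 = 9.0385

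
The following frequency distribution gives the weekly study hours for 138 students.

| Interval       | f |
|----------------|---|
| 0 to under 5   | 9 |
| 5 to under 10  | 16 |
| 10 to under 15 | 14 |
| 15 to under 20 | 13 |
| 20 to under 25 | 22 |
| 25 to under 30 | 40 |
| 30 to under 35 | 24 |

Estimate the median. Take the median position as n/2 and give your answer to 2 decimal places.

Cumulative frequencies: 9, 25, 39, 52, 74, 114, 138
n = 138; position = n/2 = 69.
This falls in the class 20 to under 25: L = 20, F = 52, f = 22, h = 5.
Median ≈ 20 + ((69 − 52) / 22) × 5 = 23.8636

23.86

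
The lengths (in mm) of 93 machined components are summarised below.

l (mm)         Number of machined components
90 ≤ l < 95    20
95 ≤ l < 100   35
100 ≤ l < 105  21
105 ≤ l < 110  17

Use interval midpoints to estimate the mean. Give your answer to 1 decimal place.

Midpoints: 92.5, 97.5, 102.5, 107.5
Σfm = 20×92.5 + 35×97.5 + 21×102.5 + 17×107.5 = 9242.5
n = Σf = 93
Mean = 9242.5 / 93 = 99.3817

99.4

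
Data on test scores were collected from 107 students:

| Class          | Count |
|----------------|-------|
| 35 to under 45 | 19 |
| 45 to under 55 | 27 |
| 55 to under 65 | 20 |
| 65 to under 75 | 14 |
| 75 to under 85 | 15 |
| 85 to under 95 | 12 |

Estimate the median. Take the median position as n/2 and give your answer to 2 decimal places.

Cumulative frequencies: 19, 46, 66, 80, 95, 107
n = 107; position = n/2 = 53.5.
This falls in the class 55 to under 65: L = 55, F = 46, f = 20, h = 10.
Median ≈ 55 + ((53.5 − 46) / 20) × 10 = 58.7500

58.75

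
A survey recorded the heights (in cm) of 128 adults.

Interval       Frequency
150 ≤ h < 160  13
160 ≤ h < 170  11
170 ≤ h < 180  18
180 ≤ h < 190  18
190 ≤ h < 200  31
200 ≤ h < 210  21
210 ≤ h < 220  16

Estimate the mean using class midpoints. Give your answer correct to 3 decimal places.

188.281

Midpoints: 155, 165, 175, 185, 195, 205, 215
Σfm = 13×155 + 11×165 + 18×175 + 18×185 + 31×195 + 21×205 + 16×215 = 24100
n = Σf = 128
Mean = 24100 / 128 = 188.2812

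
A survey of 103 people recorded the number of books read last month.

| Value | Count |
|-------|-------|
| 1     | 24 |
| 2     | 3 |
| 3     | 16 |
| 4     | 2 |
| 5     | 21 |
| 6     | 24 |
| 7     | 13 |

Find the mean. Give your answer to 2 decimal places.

Values: 1, 2, 3, 4, 5, 6, 7
Σfx = 24×1 + 3×2 + 16×3 + 2×4 + 21×5 + 24×6 + 13×7 = 426
n = Σf = 103
Mean = 426 / 103 = 4.1359

4.14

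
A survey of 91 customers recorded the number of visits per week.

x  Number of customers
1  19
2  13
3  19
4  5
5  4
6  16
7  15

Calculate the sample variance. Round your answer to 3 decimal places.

Values: 1, 2, 3, 4, 5, 6, 7
n = 91, Σfx = 343, mean = 3.7692
Σfx² = 1733
Σf(x − x̄)² = Σfx² − (Σfx)²/n = 1733 − 343²/91 = 440.1538
Sample variance = 440.1538 / 90 = 4.8906

4.891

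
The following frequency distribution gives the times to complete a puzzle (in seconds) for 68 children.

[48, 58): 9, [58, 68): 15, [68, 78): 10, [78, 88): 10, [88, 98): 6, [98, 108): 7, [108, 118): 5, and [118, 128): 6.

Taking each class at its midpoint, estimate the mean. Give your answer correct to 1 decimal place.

81.8

Midpoints: 53, 63, 73, 83, 93, 103, 113, 123
Σfm = 9×53 + 15×63 + 10×73 + 10×83 + 6×93 + 7×103 + 5×113 + 6×123 = 5564
n = Σf = 68
Mean = 5564 / 68 = 81.8235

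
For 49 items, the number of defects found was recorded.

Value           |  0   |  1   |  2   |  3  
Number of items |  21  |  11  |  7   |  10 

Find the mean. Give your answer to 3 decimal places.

1.122

Values: 0, 1, 2, 3
Σfx = 21×0 + 11×1 + 7×2 + 10×3 = 55
n = Σf = 49
Mean = 55 / 49 = 1.1224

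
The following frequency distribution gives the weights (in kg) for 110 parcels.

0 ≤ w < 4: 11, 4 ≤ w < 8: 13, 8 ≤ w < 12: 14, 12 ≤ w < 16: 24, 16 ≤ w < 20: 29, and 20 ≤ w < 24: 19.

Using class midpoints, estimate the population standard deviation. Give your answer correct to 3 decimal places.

Midpoints: 2, 6, 10, 14, 18, 22
n = 110, Σfm = 1516, mean = 13.7818
Σfm² = 25208
Σf(m − x̄)² = Σfm² − (Σfm)²/n = 25208 − 1516²/110 = 4314.7636
Population variance = 4314.7636 / 110 = 39.2251
Standard deviation = √39.2251 = 6.2630

6.263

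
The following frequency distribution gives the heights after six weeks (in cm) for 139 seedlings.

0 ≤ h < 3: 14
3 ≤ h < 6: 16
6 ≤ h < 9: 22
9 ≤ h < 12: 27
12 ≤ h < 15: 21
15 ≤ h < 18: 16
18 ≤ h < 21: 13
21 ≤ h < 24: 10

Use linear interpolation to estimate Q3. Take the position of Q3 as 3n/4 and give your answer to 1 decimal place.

15.8

Cumulative frequencies: 14, 30, 52, 79, 100, 116, 129, 139
n = 139; position = 3n/4 = 104.25.
This falls in the class 15 ≤ h < 18: L = 15, F = 100, f = 16, h = 3.
Upper quartile ≈ 15 + ((104.25 − 100) / 16) × 3 = 15.7969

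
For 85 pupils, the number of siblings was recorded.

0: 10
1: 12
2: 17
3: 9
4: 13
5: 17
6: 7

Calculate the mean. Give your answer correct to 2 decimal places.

2.96

Values: 0, 1, 2, 3, 4, 5, 6
Σfx = 10×0 + 12×1 + 17×2 + 9×3 + 13×4 + 17×5 + 7×6 = 252
n = Σf = 85
Mean = 252 / 85 = 2.9647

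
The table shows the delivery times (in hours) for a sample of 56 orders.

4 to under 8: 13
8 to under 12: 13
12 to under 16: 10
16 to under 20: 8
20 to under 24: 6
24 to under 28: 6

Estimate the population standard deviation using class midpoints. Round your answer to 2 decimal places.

6.57

Midpoints: 6, 10, 14, 18, 22, 26
n = 56, Σfm = 780, mean = 13.9286
Σfm² = 13280
Σf(m − x̄)² = Σfm² − (Σfm)²/n = 13280 − 780²/56 = 2415.7143
Population variance = 2415.7143 / 56 = 43.1378
Standard deviation = √43.1378 = 6.5679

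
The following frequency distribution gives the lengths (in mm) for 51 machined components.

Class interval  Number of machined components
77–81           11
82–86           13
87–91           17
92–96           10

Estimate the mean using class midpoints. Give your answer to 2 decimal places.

86.55

Midpoints: 79, 84, 89, 94
Σfm = 11×79 + 13×84 + 17×89 + 10×94 = 4414
n = Σf = 51
Mean = 4414 / 51 = 86.5490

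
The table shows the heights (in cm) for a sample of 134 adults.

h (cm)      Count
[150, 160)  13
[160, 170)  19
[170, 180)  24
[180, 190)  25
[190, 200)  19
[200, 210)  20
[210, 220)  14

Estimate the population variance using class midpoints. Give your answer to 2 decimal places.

Midpoints: 155, 165, 175, 185, 195, 205, 215
n = 134, Σfm = 24790, mean = 185.0000
Σfm² = 4630350
Σf(m − x̄)² = Σfm² − (Σfm)²/n = 4630350 − 24790²/134 = 44200.0000
Population variance = 44200.0000 / 134 = 329.8507

329.85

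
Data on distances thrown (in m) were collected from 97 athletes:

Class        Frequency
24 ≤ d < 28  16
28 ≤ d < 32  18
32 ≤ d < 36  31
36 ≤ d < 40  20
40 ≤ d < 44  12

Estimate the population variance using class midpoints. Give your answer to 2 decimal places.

Midpoints: 26, 30, 34, 38, 42
n = 97, Σfm = 3274, mean = 33.7526
Σfm² = 112900
Σf(m − x̄)² = Σfm² − (Σfm)²/n = 112900 − 3274²/97 = 2394.0619
Population variance = 2394.0619 / 97 = 24.6811

24.68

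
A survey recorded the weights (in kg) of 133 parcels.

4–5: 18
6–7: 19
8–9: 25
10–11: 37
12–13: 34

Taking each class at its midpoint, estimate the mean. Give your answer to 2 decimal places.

9.25

Midpoints: 4.5, 6.5, 8.5, 10.5, 12.5
Σfm = 18×4.5 + 19×6.5 + 25×8.5 + 37×10.5 + 34×12.5 = 1230.5
n = Σf = 133
Mean = 1230.5 / 133 = 9.2519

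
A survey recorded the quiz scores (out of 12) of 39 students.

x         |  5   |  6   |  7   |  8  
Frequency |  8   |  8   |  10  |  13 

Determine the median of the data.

Cumulative frequencies: 8, 16, 26, 39
n = 39, so the median is the value in position (n+1)/2 = 20.
Position 20 falls at value 7.

7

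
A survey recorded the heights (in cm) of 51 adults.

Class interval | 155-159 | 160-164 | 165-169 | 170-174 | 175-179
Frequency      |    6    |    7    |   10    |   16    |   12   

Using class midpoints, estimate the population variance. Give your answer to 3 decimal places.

Midpoints: 157, 162, 167, 172, 177
n = 51, Σfm = 8622, mean = 169.0588
Σfm² = 1459784
Σf(m − x̄)² = Σfm² − (Σfm)²/n = 1459784 − 8622²/51 = 2158.8235
Population variance = 2158.8235 / 51 = 42.3299

42.330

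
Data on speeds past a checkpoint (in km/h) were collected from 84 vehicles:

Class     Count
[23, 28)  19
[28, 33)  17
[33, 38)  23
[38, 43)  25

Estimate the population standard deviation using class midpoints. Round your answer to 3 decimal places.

Midpoints: 25.5, 30.5, 35.5, 40.5
n = 84, Σfm = 2832, mean = 33.7143
Σfm² = 98161
Σf(m − x̄)² = Σfm² − (Σfm)²/n = 98161 − 2832²/84 = 2682.1429
Population variance = 2682.1429 / 84 = 31.9303
Standard deviation = √31.9303 = 5.6507

5.651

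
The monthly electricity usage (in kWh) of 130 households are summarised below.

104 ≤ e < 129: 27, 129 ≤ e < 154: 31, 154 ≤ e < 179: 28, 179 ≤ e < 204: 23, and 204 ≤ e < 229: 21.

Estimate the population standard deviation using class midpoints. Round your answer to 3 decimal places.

34.175

Midpoints: 116.5, 141.5, 166.5, 191.5, 216.5
n = 130, Σfm = 21145, mean = 162.6538
Σfm² = 3591142.5
Σf(m − x̄)² = Σfm² − (Σfm)²/n = 3591142.5 − 21145²/130 = 151826.9231
Population variance = 151826.9231 / 130 = 1167.8994
Standard deviation = √1167.8994 = 34.1745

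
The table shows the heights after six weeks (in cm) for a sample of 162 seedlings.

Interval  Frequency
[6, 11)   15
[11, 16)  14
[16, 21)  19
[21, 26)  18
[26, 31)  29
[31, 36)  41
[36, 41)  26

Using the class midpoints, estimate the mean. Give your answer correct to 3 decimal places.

26.494

Midpoints: 8.5, 13.5, 18.5, 23.5, 28.5, 33.5, 38.5
Σfm = 15×8.5 + 14×13.5 + 19×18.5 + 18×23.5 + 29×28.5 + 41×33.5 + 26×38.5 = 4292
n = Σf = 162
Mean = 4292 / 162 = 26.4938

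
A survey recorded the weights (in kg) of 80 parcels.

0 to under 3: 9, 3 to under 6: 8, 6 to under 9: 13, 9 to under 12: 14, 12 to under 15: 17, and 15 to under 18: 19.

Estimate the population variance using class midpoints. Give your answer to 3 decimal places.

24.636

Midpoints: 1.5, 4.5, 7.5, 10.5, 13.5, 16.5
n = 80, Σfm = 837, mean = 10.4625
Σfm² = 10728
Σf(m − x̄)² = Σfm² − (Σfm)²/n = 10728 − 837²/80 = 1970.8875
Population variance = 1970.8875 / 80 = 24.6361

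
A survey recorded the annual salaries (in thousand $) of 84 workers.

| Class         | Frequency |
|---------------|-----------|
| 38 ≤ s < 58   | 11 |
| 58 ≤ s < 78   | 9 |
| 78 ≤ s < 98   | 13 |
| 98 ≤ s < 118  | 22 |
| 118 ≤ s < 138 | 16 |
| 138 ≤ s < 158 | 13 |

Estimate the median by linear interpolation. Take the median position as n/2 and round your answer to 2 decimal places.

Cumulative frequencies: 11, 20, 33, 55, 71, 84
n = 84; position = n/2 = 42.
This falls in the class 98 ≤ s < 118: L = 98, F = 33, f = 22, h = 20.
Median ≈ 98 + ((42 − 33) / 22) × 20 = 106.1818

106.18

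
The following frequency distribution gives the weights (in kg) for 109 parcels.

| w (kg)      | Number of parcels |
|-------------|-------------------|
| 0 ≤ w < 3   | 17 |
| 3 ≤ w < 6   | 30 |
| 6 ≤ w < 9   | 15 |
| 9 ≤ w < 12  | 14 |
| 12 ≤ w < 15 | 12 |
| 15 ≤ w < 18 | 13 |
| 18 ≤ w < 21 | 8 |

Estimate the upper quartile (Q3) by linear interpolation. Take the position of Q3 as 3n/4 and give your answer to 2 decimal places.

13.44

Cumulative frequencies: 17, 47, 62, 76, 88, 101, 109
n = 109; position = 3n/4 = 81.75.
This falls in the class 12 ≤ w < 15: L = 12, F = 76, f = 12, h = 3.
Upper quartile ≈ 12 + ((81.75 − 76) / 12) × 3 = 13.4375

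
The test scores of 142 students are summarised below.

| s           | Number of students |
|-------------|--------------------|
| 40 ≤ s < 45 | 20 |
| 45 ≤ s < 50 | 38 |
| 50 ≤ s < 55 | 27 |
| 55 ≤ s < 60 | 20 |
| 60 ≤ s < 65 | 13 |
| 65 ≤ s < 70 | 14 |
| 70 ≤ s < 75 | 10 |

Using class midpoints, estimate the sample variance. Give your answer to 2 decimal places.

Midpoints: 42.5, 47.5, 52.5, 57.5, 62.5, 67.5, 72.5
n = 142, Σfm = 7705, mean = 54.2606
Σfm² = 429537.5
Σf(m − x̄)² = Σfm² − (Σfm)²/n = 429537.5 − 7705²/142 = 11459.8592
Sample variance = 11459.8592 / 141 = 81.2756

81.28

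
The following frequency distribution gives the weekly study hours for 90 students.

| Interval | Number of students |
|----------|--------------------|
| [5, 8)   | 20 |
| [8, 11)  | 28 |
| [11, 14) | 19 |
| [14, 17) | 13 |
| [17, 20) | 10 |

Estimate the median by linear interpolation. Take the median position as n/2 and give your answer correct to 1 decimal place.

10.7

Cumulative frequencies: 20, 48, 67, 80, 90
n = 90; position = n/2 = 45.
This falls in the class [8, 11): L = 8, F = 20, f = 28, h = 3.
Median ≈ 8 + ((45 − 20) / 28) × 3 = 10.6786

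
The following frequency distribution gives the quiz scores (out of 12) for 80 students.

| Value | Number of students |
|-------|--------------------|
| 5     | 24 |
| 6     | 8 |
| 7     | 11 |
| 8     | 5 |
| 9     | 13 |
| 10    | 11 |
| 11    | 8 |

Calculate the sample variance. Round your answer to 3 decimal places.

Values: 5, 6, 7, 8, 9, 10, 11
n = 80, Σfx = 600, mean = 7.5000
Σfx² = 4868
Σf(x − x̄)² = Σfx² − (Σfx)²/n = 4868 − 600²/80 = 368.0000
Sample variance = 368.0000 / 79 = 4.6582

4.658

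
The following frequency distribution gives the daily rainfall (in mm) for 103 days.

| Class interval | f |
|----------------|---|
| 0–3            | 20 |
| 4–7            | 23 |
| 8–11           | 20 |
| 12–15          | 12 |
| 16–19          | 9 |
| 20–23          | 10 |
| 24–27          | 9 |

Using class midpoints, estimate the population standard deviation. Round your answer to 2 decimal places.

7.63

Midpoints: 1.5, 5.5, 9.5, 13.5, 17.5, 21.5, 25.5
n = 103, Σfm = 1110.5, mean = 10.7816
Σfm² = 17963.75
Σf(m − x̄)² = Σfm² − (Σfm)²/n = 17963.75 − 1110.5²/103 = 5990.8350
Population variance = 5990.8350 / 103 = 58.1634
Standard deviation = √58.1634 = 7.6265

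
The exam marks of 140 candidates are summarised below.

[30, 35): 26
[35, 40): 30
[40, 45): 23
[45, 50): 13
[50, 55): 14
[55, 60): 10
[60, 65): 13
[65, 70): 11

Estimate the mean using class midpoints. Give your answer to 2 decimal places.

45.93

Midpoints: 32.5, 37.5, 42.5, 47.5, 52.5, 57.5, 62.5, 67.5
Σfm = 26×32.5 + 30×37.5 + 23×42.5 + 13×47.5 + 14×52.5 + 10×57.5 + 13×62.5 + 11×67.5 = 6430
n = Σf = 140
Mean = 6430 / 140 = 45.9286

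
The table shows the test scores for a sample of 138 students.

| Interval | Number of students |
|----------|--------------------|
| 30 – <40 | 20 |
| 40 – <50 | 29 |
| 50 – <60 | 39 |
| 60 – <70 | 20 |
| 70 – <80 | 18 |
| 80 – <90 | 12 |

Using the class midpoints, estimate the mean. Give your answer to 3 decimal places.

56.667

Midpoints: 35, 45, 55, 65, 75, 85
Σfm = 20×35 + 29×45 + 39×55 + 20×65 + 18×75 + 12×85 = 7820
n = Σf = 138
Mean = 7820 / 138 = 56.6667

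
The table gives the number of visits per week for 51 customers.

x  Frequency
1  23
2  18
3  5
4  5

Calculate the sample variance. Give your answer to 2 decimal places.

Values: 1, 2, 3, 4
n = 51, Σfx = 94, mean = 1.8431
Σfx² = 220
Σf(x − x̄)² = Σfx² − (Σfx)²/n = 220 − 94²/51 = 46.7451
Sample variance = 46.7451 / 50 = 0.9349

0.93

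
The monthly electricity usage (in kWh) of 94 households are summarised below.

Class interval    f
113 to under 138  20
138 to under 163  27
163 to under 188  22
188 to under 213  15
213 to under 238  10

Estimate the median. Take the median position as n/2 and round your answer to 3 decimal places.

Cumulative frequencies: 20, 47, 69, 84, 94
n = 94; position = n/2 = 47.
This falls in the class 138 to under 163: L = 138, F = 20, f = 27, h = 25.
Median ≈ 138 + ((47 − 20) / 27) × 25 = 163.0000

163.000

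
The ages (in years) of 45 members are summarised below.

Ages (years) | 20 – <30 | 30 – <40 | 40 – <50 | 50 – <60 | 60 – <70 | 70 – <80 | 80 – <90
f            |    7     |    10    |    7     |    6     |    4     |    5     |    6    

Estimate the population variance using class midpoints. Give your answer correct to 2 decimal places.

405.14

Midpoints: 25, 35, 45, 55, 65, 75, 85
n = 45, Σfm = 2315, mean = 51.4444
Σfm² = 137325
Σf(m − x̄)² = Σfm² − (Σfm)²/n = 137325 − 2315²/45 = 18231.1111
Population variance = 18231.1111 / 45 = 405.1358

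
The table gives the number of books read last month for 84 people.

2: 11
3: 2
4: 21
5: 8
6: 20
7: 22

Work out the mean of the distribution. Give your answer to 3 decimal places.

5.071

Values: 2, 3, 4, 5, 6, 7
Σfx = 11×2 + 2×3 + 21×4 + 8×5 + 20×6 + 22×7 = 426
n = Σf = 84
Mean = 426 / 84 = 5.0714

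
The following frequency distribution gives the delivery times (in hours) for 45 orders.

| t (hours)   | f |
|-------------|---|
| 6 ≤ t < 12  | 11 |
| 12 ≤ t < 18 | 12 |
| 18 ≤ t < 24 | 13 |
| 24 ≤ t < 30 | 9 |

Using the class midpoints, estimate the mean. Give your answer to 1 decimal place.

Midpoints: 9, 15, 21, 27
Σfm = 11×9 + 12×15 + 13×21 + 9×27 = 795
n = Σf = 45
Mean = 795 / 45 = 17.6667

17.7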